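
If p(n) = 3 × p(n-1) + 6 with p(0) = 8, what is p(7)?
Computing step by step:
p(0) = 8
p(1) = 3 × 8 + 6 = 30
p(2) = 3 × 30 + 6 = 96
p(3) = 3 × 96 + 6 = 294
p(4) = 3 × 294 + 6 = 888
p(5) = 3 × 888 + 6 = 2670
p(6) = 3 × 2670 + 6 = 8016
p(7) = 3 × 8016 + 6 = 24054

24054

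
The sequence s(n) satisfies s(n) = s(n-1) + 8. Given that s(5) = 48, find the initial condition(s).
s(5) = s(0) + 5·8, so s(0) = 48 - 40 = 8.

s(0) = 8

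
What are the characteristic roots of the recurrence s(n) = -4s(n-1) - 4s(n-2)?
Substitute s(n) = rⁿ and divide through by rⁿ⁻²: r² + 4r + 4 = 0
Factor: (r + 2)² = 0, so r = -2 (double root).
General solution: s(n) = (A + Bn)·(-2)ⁿ

Characteristic: r² + 4r + 4 = 0, Roots: r = -2 (double root)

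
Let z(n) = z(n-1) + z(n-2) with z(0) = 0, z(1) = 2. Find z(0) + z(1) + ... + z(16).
Computing the sequence terms: 0, 2, 2, 4, 6, 10, 16, 26, 42, 68, 110, 178, 288, 466, 754, 1220, 1974
Adding these values together:

5166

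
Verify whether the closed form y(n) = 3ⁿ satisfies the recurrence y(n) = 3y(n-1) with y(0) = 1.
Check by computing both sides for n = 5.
From the recurrence with y(0) = 1:
  y(0) = 1, y(1) = 3, y(2) = 9, y(3) = 27, y(4) = 81, y(5) = 243
  so the recurrence gives y(5) = 243.
From the proposed closed form y(n) = 3ⁿ:
  y(5) = 243.
Both sides give 243 at n = 5, and the initial condition(s) match, so the closed form is consistent.

Yes, the closed form is correct.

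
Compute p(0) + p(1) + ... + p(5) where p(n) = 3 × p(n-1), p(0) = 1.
Computing the sequence terms: 1, 3, 9, 27, 81, 243
Adding these values together:

364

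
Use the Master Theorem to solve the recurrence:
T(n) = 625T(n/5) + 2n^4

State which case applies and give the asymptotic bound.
Master Theorem template: T(n) = a·T(n/b) + f(n).
Here: a=625, b=5, f(n)=2n^4
Compute log_b(a) = log_5(625) = 4.
f(n) = 2n^4 = Θ(n^4). Case 2: T(n) = Θ(n^4 log n).

Case 2: T(n) = Θ(n^4 log n)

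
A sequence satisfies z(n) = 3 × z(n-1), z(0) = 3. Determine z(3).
Computing step by step:
z(0) = 3
z(1) = 3 × 3 = 9
z(2) = 3 × 9 = 27
z(3) = 3 × 27 = 81

81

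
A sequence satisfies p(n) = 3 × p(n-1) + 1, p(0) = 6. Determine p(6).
Computing step by step:
p(0) = 6
p(1) = 3 × 6 + 1 = 19
p(2) = 3 × 19 + 1 = 58
p(3) = 3 × 58 + 1 = 175
p(4) = 3 × 175 + 1 = 526
p(5) = 3 × 526 + 1 = 1579
p(6) = 3 × 1579 + 1 = 4738

4738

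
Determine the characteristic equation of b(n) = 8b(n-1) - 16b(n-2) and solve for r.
Substitute b(n) = rⁿ and divide through by rⁿ⁻²: r² - 8r + 16 = 0
Factor: (r - 4)² = 0, so r = 4 (double root).
General solution: b(n) = (A + Bn)·4ⁿ

Characteristic: r² - 8r + 16 = 0, Roots: r = 4 (double root)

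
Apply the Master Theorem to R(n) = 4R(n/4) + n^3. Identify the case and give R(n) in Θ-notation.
Master Theorem template: R(n) = a·R(n/b) + f(n).
Here: a=4, b=4, f(n)=n^3
Compute log_b(a) = log_4(4) = 1.
f(n) = n^3 = Ω(n^(1+ε)) with ε = 2, and the regularity condition holds (a·f(n/b) = (a/b^3)·f(n) with a/b^3 = 4^-2 < 1). Case 3: R(n) = Θ(f(n)) = Θ(n^3).

Case 3: R(n) = Θ(n^3)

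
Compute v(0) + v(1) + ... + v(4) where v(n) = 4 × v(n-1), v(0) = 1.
Computing the sequence terms: 1, 4, 16, 64, 256
Adding these values together:

341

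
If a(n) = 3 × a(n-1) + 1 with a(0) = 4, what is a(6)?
Computing step by step:
a(0) = 4
a(1) = 3 × 4 + 1 = 13
a(2) = 3 × 13 + 1 = 40
a(3) = 3 × 40 + 1 = 121
a(4) = 3 × 121 + 1 = 364
a(5) = 3 × 364 + 1 = 1093
a(6) = 3 × 1093 + 1 = 3280

3280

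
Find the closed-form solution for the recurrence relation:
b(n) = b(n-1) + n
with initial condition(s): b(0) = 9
Recurrence: b(n) = b(n-1) + n, initial: b(0) = 9.
Telescoping: b(n) = b(0) + Σᵢ₌₁ⁿ i = 9 + n(n+1)/2.

b(n) = n(n+1)/2 + 9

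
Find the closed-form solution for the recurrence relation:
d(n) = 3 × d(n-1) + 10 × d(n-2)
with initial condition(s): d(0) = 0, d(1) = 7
Recurrence: d(n) = 3 × d(n-1) + 10 × d(n-2), initial: d(0) = 0, d(1) = 7.
Characteristic equation: r² - 3r - 10 = 0, which factors as (r - 5)(r + 2) = 0, so r = 5, -2. General solution d(n) = A·5ⁿ + B·(-2)ⁿ. From d(0) = 0: A + B = 0. From d(1) = 7: 5A - 2B = 7. Solving gives A = 1, B = -1.

d(n) = 5ⁿ - (-2)ⁿ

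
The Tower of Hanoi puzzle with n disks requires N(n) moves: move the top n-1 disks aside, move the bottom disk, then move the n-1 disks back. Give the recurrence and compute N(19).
Moving n disks = move the top n-1 disks aside (N(n-1) moves) + move the largest disk (1 move) + move the n-1 disks back on top (N(n-1) moves), so N(n) = 2N(n-1) + 1, with N(1) = 1 (a single disk takes one move).
First terms: 1, 3, 7, 15, 31, 63, … — each is one less than a power of 2. Indeed N(n) + 1 = 2(N(n-1) + 1) with N(1) + 1 = 2, so N(n) + 1 = 2ⁿ and N(n) = 2ⁿ - 1.
Hence N(19) = 2^19 - 1 = 524288 - 1 = 524287.

N(n) = 2N(n-1) + 1, N(1) = 1; N(19) = 524287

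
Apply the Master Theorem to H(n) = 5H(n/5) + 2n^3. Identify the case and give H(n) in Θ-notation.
Master Theorem template: H(n) = a·H(n/b) + f(n).
Here: a=5, b=5, f(n)=2n^3
Compute log_b(a) = log_5(5) = 1.
f(n) = 2n^3 = Ω(n^(1+ε)) with ε = 2, and the regularity condition holds (a·f(n/b) = (a/b^3)·f(n) with a/b^3 = 5^-2 < 1). Case 3: H(n) = Θ(f(n)) = Θ(n^3).

Case 3: H(n) = Θ(n^3)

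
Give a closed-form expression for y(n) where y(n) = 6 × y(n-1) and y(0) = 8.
Recurrence: y(n) = 6 × y(n-1), initial: y(0) = 8.
Each term is 6 times the previous, so this is geometric with ratio 6. After n steps: y(n) = y(0)·6ⁿ = 8·6ⁿ.

y(n) = 8·6ⁿ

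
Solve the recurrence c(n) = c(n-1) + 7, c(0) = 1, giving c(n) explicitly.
Recurrence: c(n) = c(n-1) + 7, initial: c(0) = 1.
Each step adds 7, so c(n) = c(0) + 7n = 7n + 1.

c(n) = 7n + 1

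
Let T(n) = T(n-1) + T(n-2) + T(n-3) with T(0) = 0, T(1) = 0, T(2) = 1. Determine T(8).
Computing the sequence terms:
0, 0, 1, 1, 2, 4, 7, 13, 24

24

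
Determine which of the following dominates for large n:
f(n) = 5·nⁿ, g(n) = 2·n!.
Comparing growth rates:
Growth-rate hierarchy: log n ≺ any polynomial ≺ any exponential cⁿ (c>1) ≺ n! ≺ nⁿ.
super-exponential nⁿ dominates factorial asymptotically.

f(n) grows faster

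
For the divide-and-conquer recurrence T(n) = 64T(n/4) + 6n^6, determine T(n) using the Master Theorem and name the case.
Master Theorem template: T(n) = a·T(n/b) + f(n).
Here: a=64, b=4, f(n)=6n^6
Compute log_b(a) = log_4(64) = 3.
f(n) = 6n^6 = Ω(n^(3+ε)) with ε = 3, and the regularity condition holds (a·f(n/b) = (a/b^6)·f(n) with a/b^6 = 4^-3 < 1). Case 3: T(n) = Θ(f(n)) = Θ(n^6).

Case 3: T(n) = Θ(n^6)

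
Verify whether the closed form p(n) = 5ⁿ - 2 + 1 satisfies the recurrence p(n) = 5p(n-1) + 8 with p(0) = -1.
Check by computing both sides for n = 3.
From the recurrence with p(0) = -1:
  p(0) = -1, p(1) = 3, p(2) = 23, p(3) = 123
  so the recurrence gives p(3) = 123.
From the proposed closed form p(n) = 5ⁿ - 2 + 1:
  p(3) = 124.
The recurrence gives 123 but the closed form gives 124, so the closed form does not satisfy the recurrence.

No, the closed form is incorrect.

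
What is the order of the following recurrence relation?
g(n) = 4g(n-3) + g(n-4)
The order is the largest lag k for which g(n-k) appears. Here the deepest term is g(n-4), so the order is 4.

Order 4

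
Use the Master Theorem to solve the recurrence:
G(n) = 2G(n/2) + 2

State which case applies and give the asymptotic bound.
Master Theorem template: G(n) = a·G(n/b) + f(n).
Here: a=2, b=2, f(n)=2
Compute log_b(a) = log_2(2) = 1.
f(n) = 2 = O(n^(1-ε)) with ε = 1. Case 1: G(n) = Θ(n^log_b(a)) = Θ(n).

Case 1: G(n) = Θ(n)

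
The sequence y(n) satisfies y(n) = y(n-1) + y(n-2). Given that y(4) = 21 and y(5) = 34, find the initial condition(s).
Work backwards using y(k) = y(k+2) - y(k+1):
y(3) = y(5) - y(4) = 34 - 21 = 13
y(2) = y(4) - y(3) = 21 - 13 = 8
y(1) = y(3) - y(2) = 13 - 8 = 5
y(0) = y(2) - y(1) = 8 - 5 = 3

y(0) = 3, y(1) = 5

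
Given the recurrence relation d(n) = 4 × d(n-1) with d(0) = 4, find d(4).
Computing step by step:
d(0) = 4
d(1) = 4 × 4 = 16
d(2) = 4 × 16 = 64
d(3) = 4 × 64 = 256
d(4) = 4 × 256 = 1024

1024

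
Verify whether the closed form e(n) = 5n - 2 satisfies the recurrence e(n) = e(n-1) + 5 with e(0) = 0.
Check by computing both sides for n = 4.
From the recurrence with e(0) = 0:
  e(0) = 0, e(1) = 5, e(2) = 10, e(3) = 15, e(4) = 20
  so the recurrence gives e(4) = 20.
From the proposed closed form e(n) = 5n - 2:
  e(4) = 18.
The recurrence gives 20 but the closed form gives 18, so the closed form does not satisfy the recurrence.

No, the closed form is incorrect.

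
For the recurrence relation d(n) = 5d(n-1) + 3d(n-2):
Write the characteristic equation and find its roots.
Substitute d(n) = rⁿ and divide through by rⁿ⁻²: r² - 5r - 3 = 0
Discriminant: 5² + 4·3 = 37, not a perfect square, so by the quadratic formula r = (5 ± √37)/2.
General solution: d(n) = A·r₁ⁿ + B·r₂ⁿ where r₁,r₂ = (5 ± √37)/2

Characteristic: r² - 5r - 3 = 0, Roots: r = (5 ± √37)/2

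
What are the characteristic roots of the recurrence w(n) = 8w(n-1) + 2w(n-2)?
Substitute w(n) = rⁿ and divide through by rⁿ⁻²: r² - 8r - 2 = 0
Discriminant: 8² + 4·2 = 72, not a perfect square, so by the quadratic formula r = (8 ± √72)/2.
General solution: w(n) = A·r₁ⁿ + B·r₂ⁿ where r₁,r₂ = (8 ± √72)/2

Characteristic: r² - 8r - 2 = 0, Roots: r = (8 ± √72)/2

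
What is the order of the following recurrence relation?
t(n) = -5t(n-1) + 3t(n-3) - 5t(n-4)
The order is the largest lag k for which t(n-k) appears. Here the deepest term is t(n-4), so the order is 4.

Order 4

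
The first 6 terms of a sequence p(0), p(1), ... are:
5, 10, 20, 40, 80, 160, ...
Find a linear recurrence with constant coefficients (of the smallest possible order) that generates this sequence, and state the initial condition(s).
Look for the lowest-order linear relation among consecutive terms.
Observation: each term is 2× the previous.
Check at n=2: 2·10 = 20. ✓

p(n) = 2 × p(n-1), p(0) = 5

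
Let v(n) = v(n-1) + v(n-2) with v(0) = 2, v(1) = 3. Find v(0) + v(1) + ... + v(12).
Computing the sequence terms: 2, 3, 5, 8, 13, 21, 34, 55, 89, 144, 233, 377, 610
Adding these values together:

1594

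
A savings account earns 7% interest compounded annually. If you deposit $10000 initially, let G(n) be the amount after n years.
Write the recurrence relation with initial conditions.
Each year the balance grows by 7%, i.e. is multiplied by 1 + 7/100 = 1.07, so G(n) = 1.07 × G(n-1). The initial deposit gives G(0) = 10000.
Unrolling gives the closed form G(n) = 10000 × (1.07)ⁿ.

G(n) = 1.07 × G(n-1), G(0) = 10000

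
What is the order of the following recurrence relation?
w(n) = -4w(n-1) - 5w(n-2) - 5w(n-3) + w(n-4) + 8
The order is the largest lag k for which w(n-k) appears. Here the deepest term is w(n-4) (the 8 term is non-homogeneous and does not affect the order), so the order is 4.

Order 4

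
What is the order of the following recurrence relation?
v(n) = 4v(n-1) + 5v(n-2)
The order is the largest lag k for which v(n-k) appears. Here the deepest term is v(n-2), so the order is 2.

Order 2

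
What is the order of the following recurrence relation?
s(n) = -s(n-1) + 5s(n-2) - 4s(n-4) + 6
The order is the largest lag k for which s(n-k) appears. Here the deepest term is s(n-4) (the 6 term is non-homogeneous and does not affect the order), so the order is 4.

Order 4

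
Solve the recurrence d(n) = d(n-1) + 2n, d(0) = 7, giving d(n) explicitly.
Recurrence: d(n) = d(n-1) + 2n, initial: d(0) = 7.
Telescoping: d(n) = d(0) + 2·Σᵢ₌₁ⁿ i = 7 + 2·n(n+1)/2.

d(n) = 2·n(n+1)/2 + 7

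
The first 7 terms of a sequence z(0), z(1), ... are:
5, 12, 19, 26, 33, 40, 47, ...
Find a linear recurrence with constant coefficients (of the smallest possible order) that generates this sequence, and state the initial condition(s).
Look for the lowest-order linear relation among consecutive terms.
Observation: consecutive differences are constant (= 7).
Check at n=2: 1·12 + 7 = 19. ✓

z(n) = z(n-1) + 7, z(0) = 5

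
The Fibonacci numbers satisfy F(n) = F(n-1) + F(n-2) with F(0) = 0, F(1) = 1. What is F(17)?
Computing the sequence terms:
0, 1, 1, 2, 3, 5, 8, 13, 21, 34, 55, 89, 144, 233, 377, 610, 987, 1597

1597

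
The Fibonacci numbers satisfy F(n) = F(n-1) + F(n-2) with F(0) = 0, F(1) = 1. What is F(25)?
Computing the sequence terms:
0, 1, 1, 2, 3, 5, 8, 13, 21, 34, 55, 89, 144, 233, 377, 610, 987, 1597, 2584, 4181, 6765, 10946, 17711, 28657, 46368, 75025

75025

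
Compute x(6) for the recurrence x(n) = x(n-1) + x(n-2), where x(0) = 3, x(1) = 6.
Computing the sequence terms:
3, 6, 9, 15, 24, 39, 63

63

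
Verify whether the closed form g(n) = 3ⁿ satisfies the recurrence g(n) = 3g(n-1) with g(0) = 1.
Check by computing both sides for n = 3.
From the recurrence with g(0) = 1:
  g(0) = 1, g(1) = 3, g(2) = 9, g(3) = 27
  so the recurrence gives g(3) = 27.
From the proposed closed form g(n) = 3ⁿ:
  g(3) = 27.
Both sides give 27 at n = 3, and the initial condition(s) match, so the closed form is consistent.

Yes, the closed form is correct.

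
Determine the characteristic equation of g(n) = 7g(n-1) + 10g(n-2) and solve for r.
Substitute g(n) = rⁿ and divide through by rⁿ⁻²: r² - 7r - 10 = 0
Discriminant: 7² + 4·10 = 89, not a perfect square, so by the quadratic formula r = (7 ± √89)/2.
General solution: g(n) = A·r₁ⁿ + B·r₂ⁿ where r₁,r₂ = (7 ± √89)/2

Characteristic: r² - 7r - 10 = 0, Roots: r = (7 ± √89)/2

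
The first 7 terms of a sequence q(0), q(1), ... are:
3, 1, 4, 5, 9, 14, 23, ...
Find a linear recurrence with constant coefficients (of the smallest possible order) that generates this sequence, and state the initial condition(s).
Look for the lowest-order linear relation among consecutive terms.
Observation: q(n) - 1·q(n-1) - (1)·q(n-2) = 0 holds for the shown terms, and no order-1 relation q(n) = α·q(n-1) + β fits.
Check at n=3: 1·4 + (1)·1 = 5. ✓

q(n) = q(n-1) + q(n-2), q(0) = 3, q(1) = 1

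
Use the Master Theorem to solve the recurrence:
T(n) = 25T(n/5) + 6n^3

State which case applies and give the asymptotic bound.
Master Theorem template: T(n) = a·T(n/b) + f(n).
Here: a=25, b=5, f(n)=6n^3
Compute log_b(a) = log_5(25) = 2.
f(n) = 6n^3 = Ω(n^(2+ε)) with ε = 1, and the regularity condition holds (a·f(n/b) = (a/b^3)·f(n) with a/b^3 = 5^-1 < 1). Case 3: T(n) = Θ(f(n)) = Θ(n^3).

Case 3: T(n) = Θ(n^3)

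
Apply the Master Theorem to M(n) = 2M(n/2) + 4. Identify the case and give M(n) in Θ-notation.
Master Theorem template: M(n) = a·M(n/b) + f(n).
Here: a=2, b=2, f(n)=4
Compute log_b(a) = log_2(2) = 1.
f(n) = 4 = O(n^(1-ε)) with ε = 1. Case 1: M(n) = Θ(n^log_b(a)) = Θ(n).

Case 1: M(n) = Θ(n)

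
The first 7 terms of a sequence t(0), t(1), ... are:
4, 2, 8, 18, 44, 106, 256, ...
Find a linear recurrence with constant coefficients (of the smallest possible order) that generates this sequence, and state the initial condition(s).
Look for the lowest-order linear relation among consecutive terms.
Observation: t(n) - 2·t(n-1) - (1)·t(n-2) = 0 holds for the shown terms, and no order-1 relation t(n) = α·t(n-1) + β fits.
Check at n=3: 2·8 + (1)·2 = 18. ✓

t(n) = 2t(n-1) + t(n-2), t(0) = 4, t(1) = 2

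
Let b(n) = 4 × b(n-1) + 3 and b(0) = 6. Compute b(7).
Computing step by step:
b(0) = 6
b(1) = 4 × 6 + 3 = 27
b(2) = 4 × 27 + 3 = 111
b(3) = 4 × 111 + 3 = 447
b(4) = 4 × 447 + 3 = 1791
b(5) = 4 × 1791 + 3 = 7167
b(6) = 4 × 7167 + 3 = 28671
b(7) = 4 × 28671 + 3 = 114687

114687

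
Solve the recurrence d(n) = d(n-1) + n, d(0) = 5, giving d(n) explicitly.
Recurrence: d(n) = d(n-1) + n, initial: d(0) = 5.
Telescoping: d(n) = d(0) + Σᵢ₌₁ⁿ i = 5 + n(n+1)/2.

d(n) = n(n+1)/2 + 5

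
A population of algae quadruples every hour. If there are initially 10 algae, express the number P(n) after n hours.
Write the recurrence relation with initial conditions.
Each hour multiplies the count by 4, so the count after n hours depends only on the count after n-1 hours: P(n) = 4 × P(n-1). The starting count gives P(0) = 10.
Unrolling n times gives the closed form P(n) = 10 × 4ⁿ.

P(n) = 4 × P(n-1), P(0) = 10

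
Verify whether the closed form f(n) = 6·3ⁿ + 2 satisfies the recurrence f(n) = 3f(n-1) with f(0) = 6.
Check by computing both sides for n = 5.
From the recurrence with f(0) = 6:
  f(0) = 6, f(1) = 18, f(2) = 54, f(3) = 162, f(4) = 486, f(5) = 1458
  so the recurrence gives f(5) = 1458.
From the proposed closed form f(n) = 6·3ⁿ + 2:
  f(5) = 1460.
The recurrence gives 1458 but the closed form gives 1460, so the closed form does not satisfy the recurrence.

No, the closed form is incorrect.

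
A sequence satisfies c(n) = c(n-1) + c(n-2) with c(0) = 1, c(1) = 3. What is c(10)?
Computing the sequence terms:
1, 3, 4, 7, 11, 18, 29, 47, 76, 123, 199

199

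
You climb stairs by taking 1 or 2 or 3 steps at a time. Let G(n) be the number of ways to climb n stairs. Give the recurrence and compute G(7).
Condition on the size of the last step (1 to 3): before it there were n-1, …, n-3 stairs climbed, and these cases are disjoint, so G(n) = G(n-1) + G(n-2) + G(n-3) (order-3 linear recurrence).
Initial conditions by direct count (compositions of i into parts ≤ 3): G(1) = 1; G(2) = 2; G(3) = 4.
Iterating the recurrence: G(4) = 7, G(5) = 13, G(6) = 24, G(7) = 44.

G(n) = G(n-1) + G(n-2) + G(n-3), G(1) = 1, G(2) = 2, G(3) = 4; G(7) = 44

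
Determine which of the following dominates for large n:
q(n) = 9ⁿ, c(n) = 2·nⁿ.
Comparing growth rates:
Growth-rate hierarchy: log n ≺ any polynomial ≺ any exponential cⁿ (c>1) ≺ n! ≺ nⁿ.
super-exponential nⁿ dominates exponential base 9 asymptotically.

c(n) grows faster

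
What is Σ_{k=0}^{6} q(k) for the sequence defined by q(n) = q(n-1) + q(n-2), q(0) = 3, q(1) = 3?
Computing the sequence terms: 3, 3, 6, 9, 15, 24, 39
Adding these values together:

99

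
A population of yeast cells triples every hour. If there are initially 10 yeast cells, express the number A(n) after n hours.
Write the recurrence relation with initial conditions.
Each hour multiplies the count by 3, so the count after n hours depends only on the count after n-1 hours: A(n) = 3 × A(n-1). The starting count gives A(0) = 10.
Unrolling n times gives the closed form A(n) = 10 × 3ⁿ.

A(n) = 3 × A(n-1), A(0) = 10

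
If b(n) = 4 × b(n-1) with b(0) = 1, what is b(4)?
Computing step by step:
b(0) = 1
b(1) = 4 × 1 = 4
b(2) = 4 × 4 = 16
b(3) = 4 × 16 = 64
b(4) = 4 × 64 = 256

256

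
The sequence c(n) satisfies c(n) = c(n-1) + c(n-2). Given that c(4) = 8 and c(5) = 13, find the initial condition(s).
Work backwards using c(k) = c(k+2) - c(k+1):
c(3) = c(5) - c(4) = 13 - 8 = 5
c(2) = c(4) - c(3) = 8 - 5 = 3
c(1) = c(3) - c(2) = 5 - 3 = 2
c(0) = c(2) - c(1) = 3 - 2 = 1

c(0) = 1, c(1) = 2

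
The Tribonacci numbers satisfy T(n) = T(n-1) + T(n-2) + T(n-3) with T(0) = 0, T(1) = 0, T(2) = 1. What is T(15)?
Computing the sequence terms:
0, 0, 1, 1, 2, 4, 7, 13, 24, 44, 81, 149, 274, 504, 927, 1705

1705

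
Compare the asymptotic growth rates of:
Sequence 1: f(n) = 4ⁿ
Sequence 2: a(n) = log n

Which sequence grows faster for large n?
Comparing growth rates:
Growth-rate hierarchy: log n ≺ any polynomial ≺ any exponential cⁿ (c>1) ≺ n! ≺ nⁿ.
exponential base 4 dominates logarithmic asymptotically.

f(n) grows faster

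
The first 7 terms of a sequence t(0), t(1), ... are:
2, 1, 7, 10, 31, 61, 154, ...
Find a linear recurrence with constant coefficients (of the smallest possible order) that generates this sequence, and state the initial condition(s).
Look for the lowest-order linear relation among consecutive terms.
Observation: t(n) - 1·t(n-1) - (3)·t(n-2) = 0 holds for the shown terms, and no order-1 relation t(n) = α·t(n-1) + β fits.
Check at n=3: 1·7 + (3)·1 = 10. ✓

t(n) = t(n-1) + 3t(n-2), t(0) = 2, t(1) = 1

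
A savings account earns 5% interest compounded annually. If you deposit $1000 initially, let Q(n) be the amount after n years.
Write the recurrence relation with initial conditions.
Each year the balance grows by 5%, i.e. is multiplied by 1 + 5/100 = 1.05, so Q(n) = 1.05 × Q(n-1). The initial deposit gives Q(0) = 1000.
Unrolling gives the closed form Q(n) = 1000 × (1.05)ⁿ.

Q(n) = 1.05 × Q(n-1), Q(0) = 1000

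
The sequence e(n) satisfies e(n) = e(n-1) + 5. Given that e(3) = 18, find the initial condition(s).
e(3) = e(0) + 3·5, so e(0) = 18 - 15 = 3.

e(0) = 3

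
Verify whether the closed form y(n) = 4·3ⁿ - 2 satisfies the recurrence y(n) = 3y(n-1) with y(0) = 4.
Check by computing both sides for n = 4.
From the recurrence with y(0) = 4:
  y(0) = 4, y(1) = 12, y(2) = 36, y(3) = 108, y(4) = 324
  so the recurrence gives y(4) = 324.
From the proposed closed form y(n) = 4·3ⁿ - 2:
  y(4) = 322.
The recurrence gives 324 but the closed form gives 322, so the closed form does not satisfy the recurrence.

No, the closed form is incorrect.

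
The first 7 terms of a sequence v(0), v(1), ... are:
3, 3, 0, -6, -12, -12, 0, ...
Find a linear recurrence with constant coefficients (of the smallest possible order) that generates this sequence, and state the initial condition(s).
Look for the lowest-order linear relation among consecutive terms.
Observation: v(n) - 2·v(n-1) - (-2)·v(n-2) = 0 holds for the shown terms, and no order-1 relation v(n) = α·v(n-1) + β fits.
Check at n=3: 2·0 + (-2)·3 = -6. ✓

v(n) = 2v(n-1) - 2v(n-2), v(0) = 3, v(1) = 3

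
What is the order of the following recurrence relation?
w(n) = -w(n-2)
The order is the largest lag k for which w(n-k) appears. Here the deepest term is w(n-2), so the order is 2.

Order 2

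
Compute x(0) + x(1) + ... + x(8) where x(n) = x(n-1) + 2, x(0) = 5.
Computing the sequence terms: 5, 7, 9, 11, 13, 15, 17, 19, 21
Adding these values together:

117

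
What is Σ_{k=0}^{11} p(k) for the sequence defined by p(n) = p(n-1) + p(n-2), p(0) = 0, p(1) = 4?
Computing the sequence terms: 0, 4, 4, 8, 12, 20, 32, 52, 84, 136, 220, 356
Adding these values together:

928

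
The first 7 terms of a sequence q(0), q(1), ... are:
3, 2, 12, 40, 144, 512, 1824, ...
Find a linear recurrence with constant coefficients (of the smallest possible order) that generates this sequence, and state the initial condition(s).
Look for the lowest-order linear relation among consecutive terms.
Observation: q(n) - 3·q(n-1) - (2)·q(n-2) = 0 holds for the shown terms, and no order-1 relation q(n) = α·q(n-1) + β fits.
Check at n=3: 3·12 + (2)·2 = 40. ✓

q(n) = 3q(n-1) + 2q(n-2), q(0) = 3, q(1) = 2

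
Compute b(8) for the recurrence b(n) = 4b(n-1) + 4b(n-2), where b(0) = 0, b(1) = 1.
Computing the sequence terms:
0, 1, 4, 20, 96, 464, 2240, 10816, 52224

52224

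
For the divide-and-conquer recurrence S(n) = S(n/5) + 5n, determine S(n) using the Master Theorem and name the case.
Master Theorem template: S(n) = a·S(n/b) + f(n).
Here: a=1, b=5, f(n)=5n
Compute log_b(a) = log_5(1) = 0.
f(n) = 5n = Ω(n^(0+ε)) with ε = 1, and the regularity condition holds (a·f(n/b) = (a/b^1)·f(n) with a/b^1 = 5^-1 < 1). Case 3: S(n) = Θ(f(n)) = Θ(n).

Case 3: S(n) = Θ(n)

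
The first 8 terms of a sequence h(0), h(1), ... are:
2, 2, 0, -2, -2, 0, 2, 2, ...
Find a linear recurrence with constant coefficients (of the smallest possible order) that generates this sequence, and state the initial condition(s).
Look for the lowest-order linear relation among consecutive terms.
Observation: h(n) - 1·h(n-1) - (-1)·h(n-2) = 0 holds for the shown terms, and no order-1 relation h(n) = α·h(n-1) + β fits.
Check at n=3: 1·0 + (-1)·2 = -2. ✓

h(n) = h(n-1) - h(n-2), h(0) = 2, h(1) = 2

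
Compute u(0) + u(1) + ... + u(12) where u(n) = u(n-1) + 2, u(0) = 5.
Computing the sequence terms: 5, 7, 9, 11, 13, 15, 17, 19, 21, 23, 25, 27, 29
Adding these values together:

221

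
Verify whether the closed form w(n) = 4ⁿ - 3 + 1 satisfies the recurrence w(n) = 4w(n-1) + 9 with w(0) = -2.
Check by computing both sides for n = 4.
From the recurrence with w(0) = -2:
  w(0) = -2, w(1) = 1, w(2) = 13, w(3) = 61, w(4) = 253
  so the recurrence gives w(4) = 253.
From the proposed closed form w(n) = 4ⁿ - 3 + 1:
  w(4) = 254.
The recurrence gives 253 but the closed form gives 254, so the closed form does not satisfy the recurrence.

No, the closed form is incorrect.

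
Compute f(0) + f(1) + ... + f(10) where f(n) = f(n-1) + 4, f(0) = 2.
Computing the sequence terms: 2, 6, 10, 14, 18, 22, 26, 30, 34, 38, 42
Adding these values together:

242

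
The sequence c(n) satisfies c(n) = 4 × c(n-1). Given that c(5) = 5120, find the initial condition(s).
In general c(n) = 4ⁿ · c(0). At n = 5: c(0) = c(5) / 4^5 = 5120 / 1024 = 5.

c(0) = 5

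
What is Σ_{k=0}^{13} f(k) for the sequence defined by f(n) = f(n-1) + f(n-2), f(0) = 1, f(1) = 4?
Computing the sequence terms: 1, 4, 5, 9, 14, 23, 37, 60, 97, 157, 254, 411, 665, 1076
Adding these values together:

2813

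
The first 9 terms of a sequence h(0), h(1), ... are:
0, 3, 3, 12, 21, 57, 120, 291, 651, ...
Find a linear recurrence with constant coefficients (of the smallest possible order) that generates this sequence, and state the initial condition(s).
Look for the lowest-order linear relation among consecutive terms.
Observation: h(n) - 1·h(n-1) - (3)·h(n-2) = 0 holds for the shown terms, and no order-1 relation h(n) = α·h(n-1) + β fits.
Check at n=3: 1·3 + (3)·3 = 12. ✓

h(n) = h(n-1) + 3h(n-2), h(0) = 0, h(1) = 3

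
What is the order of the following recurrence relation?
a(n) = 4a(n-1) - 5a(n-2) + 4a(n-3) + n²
The order is the largest lag k for which a(n-k) appears. Here the deepest term is a(n-3) (the n² term is non-homogeneous and does not affect the order), so the order is 3.

Order 3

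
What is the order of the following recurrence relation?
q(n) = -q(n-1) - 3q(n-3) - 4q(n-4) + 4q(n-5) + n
The order is the largest lag k for which q(n-k) appears. Here the deepest term is q(n-5) (the n term is non-homogeneous and does not affect the order), so the order is 5.

Order 5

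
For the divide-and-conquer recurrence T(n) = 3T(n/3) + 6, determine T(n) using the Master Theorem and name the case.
Master Theorem template: T(n) = a·T(n/b) + f(n).
Here: a=3, b=3, f(n)=6
Compute log_b(a) = log_3(3) = 1.
f(n) = 6 = O(n^(1-ε)) with ε = 1. Case 1: T(n) = Θ(n^log_b(a)) = Θ(n).

Case 1: T(n) = Θ(n)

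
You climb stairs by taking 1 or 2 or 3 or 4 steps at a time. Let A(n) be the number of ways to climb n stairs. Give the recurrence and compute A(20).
Condition on the size of the last step (1 to 4): before it there were n-1, …, n-4 stairs climbed, and these cases are disjoint, so A(n) = A(n-1) + A(n-2) + A(n-3) + A(n-4) (order-4 linear recurrence).
Initial conditions by direct count (compositions of i into parts ≤ 4): A(1) = 1; A(2) = 2; A(3) = 4; A(4) = 8.
Iterating the recurrence: A(5) = 15, A(6) = 29, A(7) = 56, A(8) = 108, A(9) = 208, A(10) = 401, A(11) = 773, A(12) = 1490, A(13) = 2872, A(14) = 5536, A(15) = 10671, A(16) = 20569, A(17) = 39648, A(18) = 76424, A(19) = 147312, A(20) = 283953.

A(n) = A(n-1) + A(n-2) + A(n-3) + A(n-4), A(1) = 1, A(2) = 2, A(3) = 4, A(4) = 8; A(20) = 283953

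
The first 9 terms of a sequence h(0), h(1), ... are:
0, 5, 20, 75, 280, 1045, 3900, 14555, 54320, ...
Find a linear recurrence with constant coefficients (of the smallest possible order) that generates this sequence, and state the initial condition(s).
Look for the lowest-order linear relation among consecutive terms.
Observation: h(n) - 4·h(n-1) - (-1)·h(n-2) = 0 holds for the shown terms, and no order-1 relation h(n) = α·h(n-1) + β fits.
Check at n=3: 4·20 + (-1)·5 = 75. ✓

h(n) = 4h(n-1) - h(n-2), h(0) = 0, h(1) = 5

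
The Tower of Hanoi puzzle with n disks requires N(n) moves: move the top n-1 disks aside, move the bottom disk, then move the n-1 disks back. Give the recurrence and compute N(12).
Moving n disks = move the top n-1 disks aside (N(n-1) moves) + move the largest disk (1 move) + move the n-1 disks back on top (N(n-1) moves), so N(n) = 2N(n-1) + 1, with N(1) = 1 (a single disk takes one move).
First terms: 1, 3, 7, 15, 31, 63, … — each is one less than a power of 2. Indeed N(n) + 1 = 2(N(n-1) + 1) with N(1) + 1 = 2, so N(n) + 1 = 2ⁿ and N(n) = 2ⁿ - 1.
Hence N(12) = 2^12 - 1 = 4096 - 1 = 4095.

N(n) = 2N(n-1) + 1, N(1) = 1; N(12) = 4095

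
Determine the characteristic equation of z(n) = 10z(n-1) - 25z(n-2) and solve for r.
Substitute z(n) = rⁿ and divide through by rⁿ⁻²: r² - 10r + 25 = 0
Factor: (r - 5)² = 0, so r = 5 (double root).
General solution: z(n) = (A + Bn)·5ⁿ

Characteristic: r² - 10r + 25 = 0, Roots: r = 5 (double root)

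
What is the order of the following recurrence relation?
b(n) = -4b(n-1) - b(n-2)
The order is the largest lag k for which b(n-k) appears. Here the deepest term is b(n-2), so the order is 2.

Order 2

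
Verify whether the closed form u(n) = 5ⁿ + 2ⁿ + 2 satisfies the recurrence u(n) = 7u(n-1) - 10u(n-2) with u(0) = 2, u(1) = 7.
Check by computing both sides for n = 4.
From the recurrence with u(0) = 2, u(1) = 7:
  u(0) = 2, u(1) = 7, u(2) = 29, u(3) = 133, u(4) = 641
  so the recurrence gives u(4) = 641.
From the proposed closed form u(n) = 5ⁿ + 2ⁿ + 2:
  u(4) = 643.
The recurrence gives 641 but the closed form gives 643, so the closed form does not satisfy the recurrence.

No, the closed form is incorrect.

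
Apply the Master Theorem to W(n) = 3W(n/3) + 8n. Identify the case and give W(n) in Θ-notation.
Master Theorem template: W(n) = a·W(n/b) + f(n).
Here: a=3, b=3, f(n)=8n
Compute log_b(a) = log_3(3) = 1.
f(n) = 8n = Θ(n). Case 2: W(n) = Θ(n log n).

Case 2: W(n) = Θ(n log n)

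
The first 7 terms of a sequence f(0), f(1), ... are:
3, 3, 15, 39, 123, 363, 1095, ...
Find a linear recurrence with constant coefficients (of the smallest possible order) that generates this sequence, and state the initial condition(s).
Look for the lowest-order linear relation among consecutive terms.
Observation: f(n) - 2·f(n-1) - (3)·f(n-2) = 0 holds for the shown terms, and no order-1 relation f(n) = α·f(n-1) + β fits.
Check at n=3: 2·15 + (3)·3 = 39. ✓

f(n) = 2f(n-1) + 3f(n-2), f(0) = 3, f(1) = 3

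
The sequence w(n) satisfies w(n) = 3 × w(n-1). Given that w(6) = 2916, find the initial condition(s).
In general w(n) = 3ⁿ · w(0). At n = 6: w(0) = w(6) / 3^6 = 2916 / 729 = 4.

w(0) = 4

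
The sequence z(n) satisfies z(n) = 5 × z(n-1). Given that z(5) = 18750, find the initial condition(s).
In general z(n) = 5ⁿ · z(0). At n = 5: z(0) = z(5) / 5^5 = 18750 / 3125 = 6.

z(0) = 6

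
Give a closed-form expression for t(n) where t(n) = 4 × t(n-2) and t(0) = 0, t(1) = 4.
Recurrence: t(n) = 4 × t(n-2), initial: t(0) = 0, t(1) = 4.
Characteristic equation: r² - 4 = 0, which factors as (r - 2)(r + 2) = 0, so r = 2, -2. General solution t(n) = A·2ⁿ + B·(-2)ⁿ. From t(0) = 0: A + B = 0. From t(1) = 4: 2A - 2B = 4. Solving gives A = 1, B = -1.

t(n) = 2ⁿ - (-2)ⁿ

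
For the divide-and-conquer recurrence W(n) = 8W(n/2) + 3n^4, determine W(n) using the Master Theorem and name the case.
Master Theorem template: W(n) = a·W(n/b) + f(n).
Here: a=8, b=2, f(n)=3n^4
Compute log_b(a) = log_2(8) = 3.
f(n) = 3n^4 = Ω(n^(3+ε)) with ε = 1, and the regularity condition holds (a·f(n/b) = (a/b^4)·f(n) with a/b^4 = 2^-1 < 1). Case 3: W(n) = Θ(f(n)) = Θ(n^4).

Case 3: W(n) = Θ(n^4)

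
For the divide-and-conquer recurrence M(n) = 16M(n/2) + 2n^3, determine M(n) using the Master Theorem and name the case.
Master Theorem template: M(n) = a·M(n/b) + f(n).
Here: a=16, b=2, f(n)=2n^3
Compute log_b(a) = log_2(16) = 4.
f(n) = 2n^3 = O(n^(4-ε)) with ε = 1. Case 1: M(n) = Θ(n^log_b(a)) = Θ(n^4).

Case 1: M(n) = Θ(n^4)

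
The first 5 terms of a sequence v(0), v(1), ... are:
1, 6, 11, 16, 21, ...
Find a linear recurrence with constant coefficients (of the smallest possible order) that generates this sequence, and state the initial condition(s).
Look for the lowest-order linear relation among consecutive terms.
Observation: consecutive differences are constant (= 5).
Check at n=2: 1·6 + 5 = 11. ✓

v(n) = v(n-1) + 5, v(0) = 1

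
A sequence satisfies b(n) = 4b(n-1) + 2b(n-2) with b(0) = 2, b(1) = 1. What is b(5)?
Computing the sequence terms:
2, 1, 8, 34, 152, 676

676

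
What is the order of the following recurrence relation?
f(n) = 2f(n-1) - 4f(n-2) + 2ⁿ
The order is the largest lag k for which f(n-k) appears. Here the deepest term is f(n-2) (the 2ⁿ term is non-homogeneous and does not affect the order), so the order is 2.

Order 2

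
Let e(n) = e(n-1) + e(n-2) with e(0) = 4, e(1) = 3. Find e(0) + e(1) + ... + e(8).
Computing the sequence terms: 4, 3, 7, 10, 17, 27, 44, 71, 115
Adding these values together:

298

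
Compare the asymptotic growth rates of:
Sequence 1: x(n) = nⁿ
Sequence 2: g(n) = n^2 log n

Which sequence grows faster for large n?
Comparing growth rates:
Growth-rate hierarchy: log n ≺ any polynomial ≺ any exponential cⁿ (c>1) ≺ n! ≺ nⁿ.
super-exponential nⁿ dominates polynomial degree 2 (with log factor) asymptotically.

x(n) grows faster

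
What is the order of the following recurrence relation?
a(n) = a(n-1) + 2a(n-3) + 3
The order is the largest lag k for which a(n-k) appears. Here the deepest term is a(n-3) (the 3 term is non-homogeneous and does not affect the order), so the order is 3.

Order 3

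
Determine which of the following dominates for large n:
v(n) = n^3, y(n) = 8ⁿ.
Comparing growth rates:
Growth-rate hierarchy: log n ≺ any polynomial ≺ any exponential cⁿ (c>1) ≺ n! ≺ nⁿ.
exponential base 8 dominates polynomial degree 3 asymptotically.

y(n) grows faster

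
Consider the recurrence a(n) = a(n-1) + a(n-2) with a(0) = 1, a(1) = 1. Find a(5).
Computing the sequence terms:
1, 1, 2, 3, 5, 8

8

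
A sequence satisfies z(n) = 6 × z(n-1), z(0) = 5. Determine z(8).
Computing step by step:
z(0) = 5
z(1) = 6 × 5 = 30
z(2) = 6 × 30 = 180
z(3) = 6 × 180 = 1080
z(4) = 6 × 1080 = 6480
z(5) = 6 × 6480 = 38880
z(6) = 6 × 38880 = 233280
z(7) = 6 × 233280 = 1399680
z(8) = 6 × 1399680 = 8398080

8398080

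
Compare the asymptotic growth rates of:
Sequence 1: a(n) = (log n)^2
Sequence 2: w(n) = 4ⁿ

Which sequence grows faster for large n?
Comparing growth rates:
Growth-rate hierarchy: log n ≺ any polynomial ≺ any exponential cⁿ (c>1) ≺ n! ≺ nⁿ.
exponential base 4 dominates polylogarithmic (log n)^2 asymptotically.

w(n) grows faster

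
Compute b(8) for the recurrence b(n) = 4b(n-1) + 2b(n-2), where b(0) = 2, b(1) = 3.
Computing the sequence terms:
2, 3, 16, 70, 312, 1388, 6176, 27480, 122272

122272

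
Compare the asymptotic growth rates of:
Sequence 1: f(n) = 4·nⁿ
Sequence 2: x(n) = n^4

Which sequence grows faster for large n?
Comparing growth rates:
Growth-rate hierarchy: log n ≺ any polynomial ≺ any exponential cⁿ (c>1) ≺ n! ≺ nⁿ.
super-exponential nⁿ dominates polynomial degree 4 asymptotically.

f(n) grows faster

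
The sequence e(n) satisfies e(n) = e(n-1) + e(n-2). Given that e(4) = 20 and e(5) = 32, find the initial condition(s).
Work backwards using e(k) = e(k+2) - e(k+1):
e(3) = e(5) - e(4) = 32 - 20 = 12
e(2) = e(4) - e(3) = 20 - 12 = 8
e(1) = e(3) - e(2) = 12 - 8 = 4
e(0) = e(2) - e(1) = 8 - 4 = 4

e(0) = 4, e(1) = 4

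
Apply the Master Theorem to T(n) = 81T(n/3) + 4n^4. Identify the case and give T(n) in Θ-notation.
Master Theorem template: T(n) = a·T(n/b) + f(n).
Here: a=81, b=3, f(n)=4n^4
Compute log_b(a) = log_3(81) = 4.
f(n) = 4n^4 = Θ(n^4). Case 2: T(n) = Θ(n^4 log n).

Case 2: T(n) = Θ(n^4 log n)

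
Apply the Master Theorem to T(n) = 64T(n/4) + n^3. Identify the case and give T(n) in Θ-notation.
Master Theorem template: T(n) = a·T(n/b) + f(n).
Here: a=64, b=4, f(n)=n^3
Compute log_b(a) = log_4(64) = 3.
f(n) = n^3 = Θ(n^3). Case 2: T(n) = Θ(n^3 log n).

Case 2: T(n) = Θ(n^3 log n)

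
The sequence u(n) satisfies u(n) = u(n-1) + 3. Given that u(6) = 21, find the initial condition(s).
u(6) = u(0) + 6·3, so u(0) = 21 - 18 = 3.

u(0) = 3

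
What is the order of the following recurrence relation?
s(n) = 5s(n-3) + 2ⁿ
The order is the largest lag k for which s(n-k) appears. Here the deepest term is s(n-3) (the 2ⁿ term is non-homogeneous and does not affect the order), so the order is 3.

Order 3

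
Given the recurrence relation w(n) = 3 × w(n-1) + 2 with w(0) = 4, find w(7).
Computing step by step:
w(0) = 4
w(1) = 3 × 4 + 2 = 14
w(2) = 3 × 14 + 2 = 44
w(3) = 3 × 44 + 2 = 134
w(4) = 3 × 134 + 2 = 404
w(5) = 3 × 404 + 2 = 1214
w(6) = 3 × 1214 + 2 = 3644
w(7) = 3 × 3644 + 2 = 10934

10934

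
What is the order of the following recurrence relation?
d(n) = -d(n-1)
The order is the largest lag k for which d(n-k) appears. Here the deepest term is d(n-1), so the order is 1.

Order 1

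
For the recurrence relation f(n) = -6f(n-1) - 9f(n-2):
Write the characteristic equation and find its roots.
Substitute f(n) = rⁿ and divide through by rⁿ⁻²: r² + 6r + 9 = 0
Factor: (r + 3)² = 0, so r = -3 (double root).
General solution: f(n) = (A + Bn)·(-3)ⁿ

Characteristic: r² + 6r + 9 = 0, Roots: r = -3 (double root)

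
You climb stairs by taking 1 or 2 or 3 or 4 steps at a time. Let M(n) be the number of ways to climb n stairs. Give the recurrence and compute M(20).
Condition on the size of the last step (1 to 4): before it there were n-1, …, n-4 stairs climbed, and these cases are disjoint, so M(n) = M(n-1) + M(n-2) + M(n-3) + M(n-4) (order-4 linear recurrence).
Initial conditions by direct count (compositions of i into parts ≤ 4): M(1) = 1; M(2) = 2; M(3) = 4; M(4) = 8.
Iterating the recurrence: M(5) = 15, M(6) = 29, M(7) = 56, M(8) = 108, M(9) = 208, M(10) = 401, M(11) = 773, M(12) = 1490, M(13) = 2872, M(14) = 5536, M(15) = 10671, M(16) = 20569, M(17) = 39648, M(18) = 76424, M(19) = 147312, M(20) = 283953.

M(n) = M(n-1) + M(n-2) + M(n-3) + M(n-4), M(1) = 1, M(2) = 2, M(3) = 4, M(4) = 8; M(20) = 283953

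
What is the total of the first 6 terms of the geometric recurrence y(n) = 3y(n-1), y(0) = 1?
Computing the sequence terms: 1, 3, 9, 27, 81, 243
Adding these values together:

364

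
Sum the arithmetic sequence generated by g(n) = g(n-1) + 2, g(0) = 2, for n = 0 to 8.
Computing the sequence terms: 2, 4, 6, 8, 10, 12, 14, 16, 18
Adding these values together:

90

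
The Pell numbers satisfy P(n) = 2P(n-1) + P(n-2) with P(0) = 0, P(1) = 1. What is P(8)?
Computing the sequence terms:
0, 1, 2, 5, 12, 29, 70, 169, 408

408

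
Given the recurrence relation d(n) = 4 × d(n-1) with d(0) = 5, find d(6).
Computing step by step:
d(0) = 5
d(1) = 4 × 5 = 20
d(2) = 4 × 20 = 80
d(3) = 4 × 80 = 320
d(4) = 4 × 320 = 1280
d(5) = 4 × 1280 = 5120
d(6) = 4 × 5120 = 20480

20480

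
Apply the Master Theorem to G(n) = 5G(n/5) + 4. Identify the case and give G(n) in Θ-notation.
Master Theorem template: G(n) = a·G(n/b) + f(n).
Here: a=5, b=5, f(n)=4
Compute log_b(a) = log_5(5) = 1.
f(n) = 4 = O(n^(1-ε)) with ε = 1. Case 1: G(n) = Θ(n^log_b(a)) = Θ(n).

Case 1: G(n) = Θ(n)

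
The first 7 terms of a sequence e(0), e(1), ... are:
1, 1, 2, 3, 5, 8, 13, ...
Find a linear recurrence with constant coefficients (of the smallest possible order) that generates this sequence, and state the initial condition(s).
Look for the lowest-order linear relation among consecutive terms.
Observation: e(n) - 1·e(n-1) - (1)·e(n-2) = 0 holds for the shown terms, and no order-1 relation e(n) = α·e(n-1) + β fits.
Check at n=3: 1·2 + (1)·1 = 3. ✓

e(n) = e(n-1) + e(n-2), e(0) = 1, e(1) = 1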